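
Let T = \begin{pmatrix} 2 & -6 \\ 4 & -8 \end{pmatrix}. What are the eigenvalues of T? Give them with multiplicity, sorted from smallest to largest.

Characteristic polynomial: p(r) = r^2 + 6r + 8 = (r + 2)(r + 4).
Roots (with multiplicity): -4, -2.

-4, -2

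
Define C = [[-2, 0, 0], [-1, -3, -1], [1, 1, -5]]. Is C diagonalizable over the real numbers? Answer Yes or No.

Characteristic polynomial: p(s) = s^3 + 10s^2 + 32s + 32 = (s + 2)(s + 4)^2.
s = -4 has algebraic multiplicity 2; rank(C + 4I) = 2, so geometric multiplicity = 1.
Geometric multiplicity < algebraic multiplicity, so C is not diagonalizable.

No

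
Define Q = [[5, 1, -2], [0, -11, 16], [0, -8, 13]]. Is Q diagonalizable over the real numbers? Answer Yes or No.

Characteristic polynomial: p(μ) = μ^3 - 7μ^2 - 5μ + 75 = (μ - 5)^2(μ + 3).
μ = 5 has algebraic multiplicity 2; rank(Q − 5I) = 2, so geometric multiplicity = 1.
Geometric multiplicity < algebraic multiplicity, so Q is not diagonalizable.

No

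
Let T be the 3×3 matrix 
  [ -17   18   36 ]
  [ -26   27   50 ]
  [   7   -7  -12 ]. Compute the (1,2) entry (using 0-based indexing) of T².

-186

Characteristic polynomial: λ^3 + 2λ^2 - 13λ + 10 = (λ - 2)(λ - 1)(λ + 5), so the eigenvalues are -5, 1, 2.
λ=-5: eigenvector (3, 4, -1).
λ=1: eigenvector (1, 1, 0).
λ=2: eigenvector (0, -2, 1).
P = [[3, 1, 0], [4, 1, -2], [-1, 0, 1]], D = diag(-5, 1, 2), P⁻¹ = [[1, -1, -2], [-2, 3, 6], [1, -1, -1]].
T² = P·diag(25, 1, 4)·P⁻¹ = [[73, -72, -144], [90, -89, -186], [-21, 21, 46]].
The requested entry is -186.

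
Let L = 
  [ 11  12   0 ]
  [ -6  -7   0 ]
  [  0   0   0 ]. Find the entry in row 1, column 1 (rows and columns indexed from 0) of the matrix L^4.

-623

Characteristic polynomial: λ^3 - 4λ^2 - 5λ = λ(λ - 5)(λ + 1), so the eigenvalues are -1, 0, 5.
λ=-1: eigenvector (-1, 1, 0).
λ=5: eigenvector (-2, 1, 0).
λ=0: eigenvector (0, 0, 1).
P = [[-1, -2, 0], [1, 1, 0], [0, 0, 1]], D = diag(-1, 5, 0), P⁻¹ = [[1, 2, 0], [-1, -1, 0], [0, 0, 1]].
L⁴ = P·diag(1, 625, 0)·P⁻¹ = [[1249, 1248, 0], [-624, -623, 0], [0, 0, 0]].
The requested entry is -623.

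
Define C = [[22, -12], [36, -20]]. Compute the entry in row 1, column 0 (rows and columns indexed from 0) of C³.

Characteristic polynomial: r^2 - 2r - 8 = (r - 4)(r + 2), so the eigenvalues are -2, 4.
r=-2: eigenvector (1, 2).
r=4: eigenvector (-2, -3).
P = [[1, -2], [2, -3]], D = diag(-2, 4), P⁻¹ = [[-3, 2], [-2, 1]].
C³ = P·diag(-8, 64)·P⁻¹ = [[280, -144], [432, -224]].
The requested entry is 432.

432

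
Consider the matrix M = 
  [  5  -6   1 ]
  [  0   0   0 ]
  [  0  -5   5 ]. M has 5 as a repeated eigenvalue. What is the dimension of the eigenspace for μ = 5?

M − 5I = [[0, -6, 1], [0, -5, 0], [0, -5, 0]].
This matrix has rank 2, so its null space has dimension 3 − 2 = 1.

1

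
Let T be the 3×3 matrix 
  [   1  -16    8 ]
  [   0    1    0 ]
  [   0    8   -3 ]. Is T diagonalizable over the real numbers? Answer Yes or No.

Yes

Characteristic polynomial: p(μ) = μ^3 + μ^2 - 5μ + 3 = (μ - 1)^2(μ + 3).
μ = 1 has algebraic multiplicity 2; rank(T − 1I) = 1, so geometric multiplicity = 2.
Every eigenvalue has geometric = algebraic multiplicity, so T is diagonalizable.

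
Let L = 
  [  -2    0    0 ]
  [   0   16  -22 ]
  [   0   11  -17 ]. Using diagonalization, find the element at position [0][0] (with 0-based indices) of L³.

-8

Characteristic polynomial: μ^3 + 3μ^2 - 28μ - 60 = (μ - 5)(μ + 2)(μ + 6), so the eigenvalues are -6, -2, 5.
μ=-2: eigenvector (1, 0, 0).
μ=-6: eigenvector (0, -1, -1).
μ=5: eigenvector (0, 2, 1).
P = [[1, 0, 0], [0, -1, 2], [0, -1, 1]], D = diag(-2, -6, 5), P⁻¹ = [[1, 0, 0], [0, 1, -2], [0, 1, -1]].
L³ = P·diag(-8, -216, 125)·P⁻¹ = [[-8, 0, 0], [0, 466, -682], [0, 341, -557]].
The requested entry is -8.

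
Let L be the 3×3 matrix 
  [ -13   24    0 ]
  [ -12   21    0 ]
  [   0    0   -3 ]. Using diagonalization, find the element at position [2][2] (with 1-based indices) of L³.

Characteristic polynomial: s^3 - 5s^2 - 9s + 45 = (s - 5)(s - 3)(s + 3), so the eigenvalues are -3, 3, 5.
s=3: eigenvector (-3, -2, 0).
s=5: eigenvector (-4, -3, 0).
s=-3: eigenvector (0, 0, 1).
P = [[-3, -4, 0], [-2, -3, 0], [0, 0, 1]], D = diag(3, 5, -3), P⁻¹ = [[-3, 4, 0], [2, -3, 0], [0, 0, 1]].
L³ = P·diag(27, 125, -27)·P⁻¹ = [[-757, 1176, 0], [-588, 909, 0], [0, 0, -27]].
The requested entry is 909.

909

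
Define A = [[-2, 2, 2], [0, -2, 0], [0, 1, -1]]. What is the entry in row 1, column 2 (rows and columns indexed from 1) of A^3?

14

Characteristic polynomial: λ^3 + 5λ^2 + 8λ + 4 = (λ + 1)(λ + 2)^2, so the eigenvalues are -2, -2, -1.
λ=-2: eigenvector (1, 0, 0).
λ=-2: eigenvector (-1, 1, -1).
λ=-1: eigenvector (2, 0, 1).
P = [[1, -1, 2], [0, 1, 0], [0, -1, 1]], D = diag(-2, -2, -1), P⁻¹ = [[1, -1, -2], [0, 1, 0], [0, 1, 1]].
A³ = P·diag(-8, -8, -1)·P⁻¹ = [[-8, 14, 14], [0, -8, 0], [0, 7, -1]].
The requested entry is 14.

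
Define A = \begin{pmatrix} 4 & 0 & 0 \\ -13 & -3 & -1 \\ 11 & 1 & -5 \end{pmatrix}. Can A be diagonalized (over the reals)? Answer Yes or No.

No

Characteristic polynomial: p(t) = t^3 + 4t^2 - 16t - 64 = (t - 4)(t + 4)^2.
t = -4 has algebraic multiplicity 2; rank(A + 4I) = 2, so geometric multiplicity = 1.
Geometric multiplicity < algebraic multiplicity, so A is not diagonalizable.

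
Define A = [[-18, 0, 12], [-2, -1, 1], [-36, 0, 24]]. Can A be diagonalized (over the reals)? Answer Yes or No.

Characteristic polynomial: p(λ) = λ^3 - 5λ^2 - 6λ = λ(λ - 6)(λ + 1).
All 3 eigenvalues are distinct, so A is diagonalizable.

Yes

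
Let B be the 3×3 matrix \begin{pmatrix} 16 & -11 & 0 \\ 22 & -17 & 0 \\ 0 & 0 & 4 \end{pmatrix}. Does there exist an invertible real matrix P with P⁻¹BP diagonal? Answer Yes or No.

Characteristic polynomial: p(μ) = μ^3 - 3μ^2 - 34μ + 120 = (μ - 5)(μ - 4)(μ + 6).
All 3 eigenvalues are distinct, so B is diagonalizable.

Yes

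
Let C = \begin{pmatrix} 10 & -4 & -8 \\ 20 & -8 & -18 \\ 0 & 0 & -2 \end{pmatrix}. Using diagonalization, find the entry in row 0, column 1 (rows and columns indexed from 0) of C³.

Characteristic polynomial: t^3 - 4t = t(t - 2)(t + 2), so the eigenvalues are -2, 0, 2.
t=2: eigenvector (1, 2, 0).
t=0: eigenvector (2, 5, 0).
t=-2: eigenvector (3, 7, 1).
P = [[1, 2, 3], [2, 5, 7], [0, 0, 1]], D = diag(2, 0, -2), P⁻¹ = [[5, -2, -1], [-2, 1, -1], [0, 0, 1]].
C³ = P·diag(8, 0, -8)·P⁻¹ = [[40, -16, -32], [80, -32, -72], [0, 0, -8]].
The requested entry is -16.

-16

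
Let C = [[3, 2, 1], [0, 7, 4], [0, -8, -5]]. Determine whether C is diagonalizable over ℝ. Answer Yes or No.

Characteristic polynomial: p(λ) = λ^3 - 5λ^2 + 3λ + 9 = (λ - 3)^2(λ + 1).
λ = 3 has algebraic multiplicity 2; rank(C − 3I) = 2, so geometric multiplicity = 1.
Geometric multiplicity < algebraic multiplicity, so C is not diagonalizable.

No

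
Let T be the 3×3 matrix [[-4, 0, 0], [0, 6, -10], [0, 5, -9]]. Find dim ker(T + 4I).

T + 4I = [[0, 0, 0], [0, 10, -10], [0, 5, -5]].
This matrix has rank 1, so its null space has dimension 3 − 1 = 2.

2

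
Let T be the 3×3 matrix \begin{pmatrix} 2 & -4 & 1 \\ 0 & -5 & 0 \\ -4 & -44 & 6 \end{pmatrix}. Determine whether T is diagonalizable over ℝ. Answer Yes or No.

Characteristic polynomial: p(r) = r^3 - 3r^2 - 24r + 80 = (r - 4)^2(r + 5).
r = 4 has algebraic multiplicity 2; rank(T − 4I) = 2, so geometric multiplicity = 1.
Geometric multiplicity < algebraic multiplicity, so T is not diagonalizable.

No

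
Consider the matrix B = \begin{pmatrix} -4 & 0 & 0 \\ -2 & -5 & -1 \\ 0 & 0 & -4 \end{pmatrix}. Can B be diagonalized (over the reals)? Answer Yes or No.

Yes

Characteristic polynomial: p(t) = t^3 + 13t^2 + 56t + 80 = (t + 4)^2(t + 5).
t = -4 has algebraic multiplicity 2; rank(B + 4I) = 1, so geometric multiplicity = 2.
Every eigenvalue has geometric = algebraic multiplicity, so B is diagonalizable.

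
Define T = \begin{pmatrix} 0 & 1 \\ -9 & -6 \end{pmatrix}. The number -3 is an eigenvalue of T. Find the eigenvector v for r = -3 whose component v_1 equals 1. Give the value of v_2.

T + 3I = [[3, 1], [-9, -3]].
Solving (T + 3I)v = 0 gives the eigenspace spanned by (1, -3).
With v_1 = 1, v = (1, -3), so v_2 = -3.

-3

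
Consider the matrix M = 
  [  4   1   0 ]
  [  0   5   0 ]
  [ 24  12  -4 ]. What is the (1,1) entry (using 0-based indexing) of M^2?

25

Characteristic polynomial: λ^3 - 5λ^2 - 16λ + 80 = (λ - 5)(λ - 4)(λ + 4), so the eigenvalues are -4, 4, 5.
λ=4: eigenvector (1, 0, 3).
λ=5: eigenvector (1, 1, 4).
λ=-4: eigenvector (0, 0, 1).
P = [[1, 1, 0], [0, 1, 0], [3, 4, 1]], D = diag(4, 5, -4), P⁻¹ = [[1, -1, 0], [0, 1, 0], [-3, -1, 1]].
M² = P·diag(16, 25, 16)·P⁻¹ = [[16, 9, 0], [0, 25, 0], [0, 36, 16]].
The requested entry is 25.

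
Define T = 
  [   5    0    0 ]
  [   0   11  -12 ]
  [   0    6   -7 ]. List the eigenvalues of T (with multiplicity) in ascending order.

Characteristic polynomial: p(s) = s^3 - 9s^2 + 15s + 25 = (s - 5)^2(s + 1).
Roots (with multiplicity): -1, 5, 5.

-1, 5, 5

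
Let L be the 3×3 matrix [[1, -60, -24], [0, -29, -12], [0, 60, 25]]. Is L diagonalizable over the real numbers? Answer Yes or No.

Characteristic polynomial: p(μ) = μ^3 + 3μ^2 - 9μ + 5 = (μ - 1)^2(μ + 5).
μ = 1 has algebraic multiplicity 2; rank(L − 1I) = 1, so geometric multiplicity = 2.
Every eigenvalue has geometric = algebraic multiplicity, so L is diagonalizable.

Yes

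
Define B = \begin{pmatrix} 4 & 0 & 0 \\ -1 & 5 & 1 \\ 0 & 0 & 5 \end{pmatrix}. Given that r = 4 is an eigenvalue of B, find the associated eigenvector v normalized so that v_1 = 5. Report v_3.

0

B − 4I = [[0, 0, 0], [-1, 1, 1], [0, 0, 1]].
Solving (B − 4I)v = 0 gives the eigenspace spanned by (5, 5, 0).
With v_1 = 5, v = (5, 5, 0), so v_3 = 0.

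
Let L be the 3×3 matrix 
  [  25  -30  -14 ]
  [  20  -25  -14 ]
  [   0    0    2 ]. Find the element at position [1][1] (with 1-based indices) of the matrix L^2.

25

Characteristic polynomial: λ^3 - 2λ^2 - 25λ + 50 = (λ - 5)(λ - 2)(λ + 5), so the eigenvalues are -5, 2, 5.
λ=5: eigenvector (3, 2, 0).
λ=2: eigenvector (-2, -2, 1).
λ=-5: eigenvector (1, 1, 0).
P = [[3, -2, 1], [2, -2, 1], [0, 1, 0]], D = diag(5, 2, -5), P⁻¹ = [[1, -1, 0], [0, 0, 1], [-2, 3, 2]].
L² = P·diag(25, 4, 25)·P⁻¹ = [[25, 0, 42], [0, 25, 42], [0, 0, 4]].
The requested entry is 25.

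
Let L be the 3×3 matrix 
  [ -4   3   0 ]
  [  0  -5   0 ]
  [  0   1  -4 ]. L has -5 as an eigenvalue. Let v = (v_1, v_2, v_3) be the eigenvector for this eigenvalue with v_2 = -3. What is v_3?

L + 5I = [[1, 3, 0], [0, 0, 0], [0, 1, 1]].
Solving (L + 5I)v = 0 gives the eigenspace spanned by (9, -3, 3).
With v_2 = -3, v = (9, -3, 3), so v_3 = 3.

3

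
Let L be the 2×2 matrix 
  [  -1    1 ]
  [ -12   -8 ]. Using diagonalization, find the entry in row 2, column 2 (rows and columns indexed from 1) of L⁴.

Characteristic polynomial: λ^2 + 9λ + 20 = (λ + 4)(λ + 5), so the eigenvalues are -5, -4.
λ=-4: eigenvector (1, -3).
λ=-5: eigenvector (-1, 4).
P = [[1, -1], [-3, 4]], D = diag(-4, -5), P⁻¹ = [[4, 1], [3, 1]].
L⁴ = P·diag(256, 625)·P⁻¹ = [[-851, -369], [4428, 1732]].
The requested entry is 1732.

1732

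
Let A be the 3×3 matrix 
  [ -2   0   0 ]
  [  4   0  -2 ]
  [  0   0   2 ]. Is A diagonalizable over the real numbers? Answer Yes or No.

Yes

Characteristic polynomial: p(λ) = λ^3 - 4λ = λ(λ - 2)(λ + 2).
All 3 eigenvalues are distinct, so A is diagonalizable.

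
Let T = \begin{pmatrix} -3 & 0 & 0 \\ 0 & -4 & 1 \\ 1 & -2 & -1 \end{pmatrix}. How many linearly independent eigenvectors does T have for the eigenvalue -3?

T + 3I = [[0, 0, 0], [0, -1, 1], [1, -2, 2]].
This matrix has rank 2, so its null space has dimension 3 − 2 = 1.

1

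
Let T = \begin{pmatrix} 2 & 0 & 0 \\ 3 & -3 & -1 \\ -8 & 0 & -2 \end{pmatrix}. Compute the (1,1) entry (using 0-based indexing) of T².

9

Characteristic polynomial: λ^3 + 3λ^2 - 4λ - 12 = (λ - 2)(λ + 2)(λ + 3), so the eigenvalues are -3, -2, 2.
λ=2: eigenvector (1, 1, -2).
λ=-3: eigenvector (0, 1, 0).
λ=-2: eigenvector (0, -1, 1).
P = [[1, 0, 0], [1, 1, -1], [-2, 0, 1]], D = diag(2, -3, -2), P⁻¹ = [[1, 0, 0], [1, 1, 1], [2, 0, 1]].
T² = P·diag(4, 9, 4)·P⁻¹ = [[4, 0, 0], [5, 9, 5], [0, 0, 4]].
The requested entry is 9.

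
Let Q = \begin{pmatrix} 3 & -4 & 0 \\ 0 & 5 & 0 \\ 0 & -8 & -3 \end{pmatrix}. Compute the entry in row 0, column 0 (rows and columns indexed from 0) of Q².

9

Characteristic polynomial: μ^3 - 5μ^2 - 9μ + 45 = (μ - 5)(μ - 3)(μ + 3), so the eigenvalues are -3, 3, 5.
μ=5: eigenvector (-2, 1, -1).
μ=3: eigenvector (1, 0, 0).
μ=-3: eigenvector (0, 0, 1).
P = [[-2, 1, 0], [1, 0, 0], [-1, 0, 1]], D = diag(5, 3, -3), P⁻¹ = [[0, 1, 0], [1, 2, 0], [0, 1, 1]].
Q² = P·diag(25, 9, 9)·P⁻¹ = [[9, -32, 0], [0, 25, 0], [0, -16, 9]].
The requested entry is 9.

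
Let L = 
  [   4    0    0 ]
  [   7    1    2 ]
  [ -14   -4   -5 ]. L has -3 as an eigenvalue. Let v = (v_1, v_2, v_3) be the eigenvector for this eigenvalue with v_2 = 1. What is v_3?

L + 3I = [[7, 0, 0], [7, 4, 2], [-14, -4, -2]].
Solving (L + 3I)v = 0 gives the eigenspace spanned by (0, 1, -2).
With v_2 = 1, v = (0, 1, -2), so v_3 = -2.

-2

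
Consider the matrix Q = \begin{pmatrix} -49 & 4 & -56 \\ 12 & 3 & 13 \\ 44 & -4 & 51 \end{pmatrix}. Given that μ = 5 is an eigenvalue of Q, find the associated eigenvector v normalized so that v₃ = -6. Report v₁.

6

Q − 5I = [[-54, 4, -56], [12, -2, 13], [44, -4, 46]].
Solving (Q − 5I)v = 0 gives the eigenspace spanned by (6, -3, -6).
With v₃ = -6, v = (6, -3, -6), so v₁ = 6.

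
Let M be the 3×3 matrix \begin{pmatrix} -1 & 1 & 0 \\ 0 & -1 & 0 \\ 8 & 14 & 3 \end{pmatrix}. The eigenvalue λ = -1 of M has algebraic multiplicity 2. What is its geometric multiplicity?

1

M + 1I = [[0, 1, 0], [0, 0, 0], [8, 14, 4]].
This matrix has rank 2, so its null space has dimension 3 − 2 = 1.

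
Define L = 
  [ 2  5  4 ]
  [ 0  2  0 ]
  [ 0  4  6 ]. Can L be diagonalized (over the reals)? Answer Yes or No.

No

Characteristic polynomial: p(t) = t^3 - 10t^2 + 28t - 24 = (t - 6)(t - 2)^2.
t = 2 has algebraic multiplicity 2; rank(L − 2I) = 2, so geometric multiplicity = 1.
Geometric multiplicity < algebraic multiplicity, so L is not diagonalizable.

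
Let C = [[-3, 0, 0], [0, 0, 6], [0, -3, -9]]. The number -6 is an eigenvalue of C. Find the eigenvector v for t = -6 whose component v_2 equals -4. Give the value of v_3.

4

C + 6I = [[3, 0, 0], [0, 6, 6], [0, -3, -3]].
Solving (C + 6I)v = 0 gives the eigenspace spanned by (0, -4, 4).
With v_2 = -4, v = (0, -4, 4), so v_3 = 4.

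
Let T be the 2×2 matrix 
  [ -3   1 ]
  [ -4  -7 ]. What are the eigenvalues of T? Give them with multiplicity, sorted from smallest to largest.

-5, -5

Characteristic polynomial: p(s) = s^2 + 10s + 25 = (s + 5)^2.
Roots (with multiplicity): -5, -5.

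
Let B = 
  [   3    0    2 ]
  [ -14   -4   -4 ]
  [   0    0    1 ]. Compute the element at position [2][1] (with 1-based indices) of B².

Characteristic polynomial: λ^3 - 13λ + 12 = (λ - 3)(λ - 1)(λ + 4), so the eigenvalues are -4, 1, 3.
λ=3: eigenvector (1, -2, 0).
λ=-4: eigenvector (0, 1, 0).
λ=1: eigenvector (-1, 2, 1).
P = [[1, 0, -1], [-2, 1, 2], [0, 0, 1]], D = diag(3, -4, 1), P⁻¹ = [[1, 0, 1], [2, 1, 0], [0, 0, 1]].
B² = P·diag(9, 16, 1)·P⁻¹ = [[9, 0, 8], [14, 16, -16], [0, 0, 1]].
The requested entry is 14.

14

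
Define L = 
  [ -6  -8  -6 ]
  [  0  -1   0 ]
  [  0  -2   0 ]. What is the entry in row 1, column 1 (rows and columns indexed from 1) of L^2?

36

Characteristic polynomial: t^3 + 7t^2 + 6t = t(t + 1)(t + 6), so the eigenvalues are -6, -1, 0.
t=0: eigenvector (1, 0, -1).
t=-6: eigenvector (1, 0, 0).
t=-1: eigenvector (-4, 1, 2).
P = [[1, 1, -4], [0, 0, 1], [-1, 0, 2]], D = diag(0, -6, -1), P⁻¹ = [[0, 2, -1], [1, 2, 1], [0, 1, 0]].
L² = P·diag(0, 36, 1)·P⁻¹ = [[36, 68, 36], [0, 1, 0], [0, 2, 0]].
The requested entry is 36.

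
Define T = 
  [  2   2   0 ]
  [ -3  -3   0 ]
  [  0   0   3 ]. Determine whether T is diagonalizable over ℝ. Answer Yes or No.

Yes

Characteristic polynomial: p(s) = s^3 - 2s^2 - 3s = s(s - 3)(s + 1).
All 3 eigenvalues are distinct, so T is diagonalizable.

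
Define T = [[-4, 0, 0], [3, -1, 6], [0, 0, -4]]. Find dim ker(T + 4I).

2

T + 4I = [[0, 0, 0], [3, 3, 6], [0, 0, 0]].
This matrix has rank 1, so its null space has dimension 3 − 1 = 2.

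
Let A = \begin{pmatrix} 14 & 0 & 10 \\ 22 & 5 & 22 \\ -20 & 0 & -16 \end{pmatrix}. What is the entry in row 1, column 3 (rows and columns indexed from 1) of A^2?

-20

Characteristic polynomial: r^3 - 3r^2 - 34r + 120 = (r - 5)(r - 4)(r + 6), so the eigenvalues are -6, 4, 5.
r=-6: eigenvector (-1, -2, 2).
r=5: eigenvector (0, 1, 0).
r=4: eigenvector (-1, 0, 1).
P = [[-1, 0, -1], [-2, 1, 0], [2, 0, 1]], D = diag(-6, 5, 4), P⁻¹ = [[1, 0, 1], [2, 1, 2], [-2, 0, -1]].
A² = P·diag(36, 25, 16)·P⁻¹ = [[-4, 0, -20], [-22, 25, -22], [40, 0, 56]].
The requested entry is -20.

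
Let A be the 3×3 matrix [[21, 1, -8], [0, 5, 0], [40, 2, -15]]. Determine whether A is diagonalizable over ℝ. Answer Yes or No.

No

Characteristic polynomial: p(s) = s^3 - 11s^2 + 35s - 25 = (s - 5)^2(s - 1).
s = 5 has algebraic multiplicity 2; rank(A − 5I) = 2, so geometric multiplicity = 1.
Geometric multiplicity < algebraic multiplicity, so A is not diagonalizable.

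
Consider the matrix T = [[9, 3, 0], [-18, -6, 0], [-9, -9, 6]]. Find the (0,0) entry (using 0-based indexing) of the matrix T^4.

243

Characteristic polynomial: λ^3 - 9λ^2 + 18λ = λ(λ - 6)(λ - 3), so the eigenvalues are 0, 3, 6.
λ=0: eigenvector (-1, 3, 3).
λ=3: eigenvector (1, -2, -3).
λ=6: eigenvector (0, 0, 1).
P = [[-1, 1, 0], [3, -2, 0], [3, -3, 1]], D = diag(0, 3, 6), P⁻¹ = [[2, 1, 0], [3, 1, 0], [3, 0, 1]].
T⁴ = P·diag(0, 81, 1296)·P⁻¹ = [[243, 81, 0], [-486, -162, 0], [3159, -243, 1296]].
The requested entry is 243.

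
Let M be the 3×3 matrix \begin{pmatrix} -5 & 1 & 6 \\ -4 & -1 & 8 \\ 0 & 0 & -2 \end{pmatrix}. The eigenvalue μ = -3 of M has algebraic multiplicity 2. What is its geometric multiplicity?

1

M + 3I = [[-2, 1, 6], [-4, 2, 8], [0, 0, 1]].
This matrix has rank 2, so its null space has dimension 3 − 2 = 1.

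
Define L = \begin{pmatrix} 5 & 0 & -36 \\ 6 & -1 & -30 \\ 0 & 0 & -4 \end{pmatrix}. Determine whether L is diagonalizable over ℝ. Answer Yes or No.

Characteristic polynomial: p(r) = r^3 - 21r - 20 = (r - 5)(r + 1)(r + 4).
All 3 eigenvalues are distinct, so L is diagonalizable.

Yes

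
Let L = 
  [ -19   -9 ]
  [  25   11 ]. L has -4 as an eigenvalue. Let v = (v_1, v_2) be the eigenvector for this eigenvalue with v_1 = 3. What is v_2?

-5

L + 4I = [[-15, -9], [25, 15]].
Solving (L + 4I)v = 0 gives the eigenspace spanned by (3, -5).
With v_1 = 3, v = (3, -5), so v_2 = -5.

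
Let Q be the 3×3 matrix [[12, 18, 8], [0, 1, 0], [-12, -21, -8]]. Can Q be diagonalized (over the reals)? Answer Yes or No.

Yes

Characteristic polynomial: p(t) = t^3 - 5t^2 + 4t = t(t - 4)(t - 1).
All 3 eigenvalues are distinct, so Q is diagonalizable.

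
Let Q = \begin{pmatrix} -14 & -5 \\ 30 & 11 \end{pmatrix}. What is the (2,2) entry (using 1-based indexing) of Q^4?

Characteristic polynomial: t^2 + 3t - 4 = (t - 1)(t + 4), so the eigenvalues are -4, 1.
t=-4: eigenvector (1, -2).
t=1: eigenvector (-1, 3).
P = [[1, -1], [-2, 3]], D = diag(-4, 1), P⁻¹ = [[3, 1], [2, 1]].
Q⁴ = P·diag(256, 1)·P⁻¹ = [[766, 255], [-1530, -509]].
The requested entry is -509.

-509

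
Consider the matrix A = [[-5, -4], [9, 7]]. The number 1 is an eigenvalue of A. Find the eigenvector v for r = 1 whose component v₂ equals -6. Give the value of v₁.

A − 1I = [[-6, -4], [9, 6]].
Solving (A − 1I)v = 0 gives the eigenspace spanned by (4, -6).
With v₂ = -6, v = (4, -6), so v₁ = 4.

4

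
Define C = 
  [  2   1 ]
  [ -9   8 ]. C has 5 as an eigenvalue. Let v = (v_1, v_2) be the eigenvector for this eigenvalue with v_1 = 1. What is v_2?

3

C − 5I = [[-3, 1], [-9, 3]].
Solving (C − 5I)v = 0 gives the eigenspace spanned by (1, 3).
With v_1 = 1, v = (1, 3), so v_2 = 3.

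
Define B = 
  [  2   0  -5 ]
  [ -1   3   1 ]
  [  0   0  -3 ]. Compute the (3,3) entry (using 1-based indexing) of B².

9

Characteristic polynomial: r^3 - 2r^2 - 9r + 18 = (r - 3)(r - 2)(r + 3), so the eigenvalues are -3, 2, 3.
r=2: eigenvector (1, 1, 0).
r=-3: eigenvector (1, 0, 1).
r=3: eigenvector (0, 1, 0).
P = [[1, 1, 0], [1, 0, 1], [0, 1, 0]], D = diag(2, -3, 3), P⁻¹ = [[1, 0, -1], [0, 0, 1], [-1, 1, 1]].
B² = P·diag(4, 9, 9)·P⁻¹ = [[4, 0, 5], [-5, 9, 5], [0, 0, 9]].
The requested entry is 9.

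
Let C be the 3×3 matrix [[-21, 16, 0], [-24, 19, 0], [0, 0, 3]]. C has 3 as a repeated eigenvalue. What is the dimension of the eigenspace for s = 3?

C − 3I = [[-24, 16, 0], [-24, 16, 0], [0, 0, 0]].
This matrix has rank 1, so its null space has dimension 3 − 1 = 2.

2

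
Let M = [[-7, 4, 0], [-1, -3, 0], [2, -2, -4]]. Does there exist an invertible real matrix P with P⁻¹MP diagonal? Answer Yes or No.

No

Characteristic polynomial: p(μ) = μ^3 + 14μ^2 + 65μ + 100 = (μ + 4)(μ + 5)^2.
μ = -5 has algebraic multiplicity 2; rank(M + 5I) = 2, so geometric multiplicity = 1.
Geometric multiplicity < algebraic multiplicity, so M is not diagonalizable.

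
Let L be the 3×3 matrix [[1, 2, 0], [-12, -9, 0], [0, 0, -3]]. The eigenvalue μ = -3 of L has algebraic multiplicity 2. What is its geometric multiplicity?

2

L + 3I = [[4, 2, 0], [-12, -6, 0], [0, 0, 0]].
This matrix has rank 1, so its null space has dimension 3 − 1 = 2.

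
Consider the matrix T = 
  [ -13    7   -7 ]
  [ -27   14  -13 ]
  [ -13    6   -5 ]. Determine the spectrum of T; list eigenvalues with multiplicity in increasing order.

Characteristic polynomial: p(λ) = λ^3 + 4λ^2 - 11λ + 6 = (λ - 1)^2(λ + 6).
Roots (with multiplicity): -6, 1, 1.

-6, 1, 1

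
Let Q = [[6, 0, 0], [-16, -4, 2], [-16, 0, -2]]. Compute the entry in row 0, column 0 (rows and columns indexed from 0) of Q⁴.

Characteristic polynomial: s^3 - 28s - 48 = (s - 6)(s + 2)(s + 4), so the eigenvalues are -4, -2, 6.
s=6: eigenvector (1, -2, -2).
s=-4: eigenvector (0, 1, 0).
s=-2: eigenvector (0, 1, 1).
P = [[1, 0, 0], [-2, 1, 1], [-2, 0, 1]], D = diag(6, -4, -2), P⁻¹ = [[1, 0, 0], [0, 1, -1], [2, 0, 1]].
Q⁴ = P·diag(1296, 256, 16)·P⁻¹ = [[1296, 0, 0], [-2560, 256, -240], [-2560, 0, 16]].
The requested entry is 1296.

1296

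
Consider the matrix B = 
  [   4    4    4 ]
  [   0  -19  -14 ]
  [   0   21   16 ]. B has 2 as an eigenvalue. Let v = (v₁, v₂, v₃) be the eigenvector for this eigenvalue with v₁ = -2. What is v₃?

B − 2I = [[2, 4, 4], [0, -21, -14], [0, 21, 14]].
Solving (B − 2I)v = 0 gives the eigenspace spanned by (-2, -2, 3).
With v₁ = -2, v = (-2, -2, 3), so v₃ = 3.

3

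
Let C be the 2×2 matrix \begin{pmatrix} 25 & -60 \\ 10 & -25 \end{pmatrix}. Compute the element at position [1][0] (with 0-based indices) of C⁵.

6250

Characteristic polynomial: r^2 - 25 = (r - 5)(r + 5), so the eigenvalues are -5, 5.
r=5: eigenvector (3, 1).
r=-5: eigenvector (-2, -1).
P = [[3, -2], [1, -1]], D = diag(5, -5), P⁻¹ = [[1, -2], [1, -3]].
C⁵ = P·diag(3125, -3125)·P⁻¹ = [[15625, -37500], [6250, -15625]].
The requested entry is 6250.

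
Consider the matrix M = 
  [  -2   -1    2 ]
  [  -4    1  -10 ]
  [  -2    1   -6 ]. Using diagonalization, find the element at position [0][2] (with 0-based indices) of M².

Characteristic polynomial: μ^3 + 7μ^2 + 14μ + 8 = (μ + 1)(μ + 2)(μ + 4), so the eigenvalues are -4, -2, -1.
μ=-2: eigenvector (1, -2, -1).
μ=-1: eigenvector (-1, 3, 1).
μ=-4: eigenvector (0, 2, 1).
P = [[1, -1, 0], [-2, 3, 2], [-1, 1, 1]], D = diag(-2, -1, -4), P⁻¹ = [[1, 1, -2], [0, 1, -2], [1, 0, 1]].
M² = P·diag(4, 1, 16)·P⁻¹ = [[4, 3, -6], [24, -5, 42], [12, -3, 22]].
The requested entry is -6.

-6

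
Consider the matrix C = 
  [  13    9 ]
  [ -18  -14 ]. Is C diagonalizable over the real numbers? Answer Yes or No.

Characteristic polynomial: p(λ) = λ^2 + λ - 20 = (λ - 4)(λ + 5).
All 2 eigenvalues are distinct, so C is diagonalizable.

Yes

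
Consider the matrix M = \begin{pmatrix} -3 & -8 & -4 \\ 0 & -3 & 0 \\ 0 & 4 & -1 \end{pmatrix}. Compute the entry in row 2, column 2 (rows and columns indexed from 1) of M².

9

Characteristic polynomial: r^3 + 7r^2 + 15r + 9 = (r + 1)(r + 3)^2, so the eigenvalues are -3, -3, -1.
r=-3: eigenvector (1, 0, 0).
r=-1: eigenvector (-2, 0, 1).
r=-3: eigenvector (2, 1, -2).
P = [[1, -2, 2], [0, 0, 1], [0, 1, -2]], D = diag(-3, -1, -3), P⁻¹ = [[1, 2, 2], [0, 2, 1], [0, 1, 0]].
M² = P·diag(9, 1, 9)·P⁻¹ = [[9, 32, 16], [0, 9, 0], [0, -16, 1]].
The requested entry is 9.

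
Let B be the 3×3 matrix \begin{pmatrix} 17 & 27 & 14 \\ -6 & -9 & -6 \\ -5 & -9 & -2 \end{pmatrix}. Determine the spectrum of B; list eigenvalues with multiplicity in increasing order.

Characteristic polynomial: p(r) = r^3 - 6r^2 + 9r = r(r - 3)^2.
Roots (with multiplicity): 0, 3, 3.

0, 3, 3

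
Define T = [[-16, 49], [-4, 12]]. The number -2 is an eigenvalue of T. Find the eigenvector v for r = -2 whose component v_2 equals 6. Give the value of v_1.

21

T + 2I = [[-14, 49], [-4, 14]].
Solving (T + 2I)v = 0 gives the eigenspace spanned by (21, 6).
With v_2 = 6, v = (21, 6), so v_1 = 21.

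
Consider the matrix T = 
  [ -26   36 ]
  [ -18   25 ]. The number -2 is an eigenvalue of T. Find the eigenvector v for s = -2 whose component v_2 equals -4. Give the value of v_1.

T + 2I = [[-24, 36], [-18, 27]].
Solving (T + 2I)v = 0 gives the eigenspace spanned by (-6, -4).
With v_2 = -4, v = (-6, -4), so v_1 = -6.

-6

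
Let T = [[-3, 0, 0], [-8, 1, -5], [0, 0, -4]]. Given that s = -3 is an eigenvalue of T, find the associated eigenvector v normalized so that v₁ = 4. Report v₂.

T + 3I = [[0, 0, 0], [-8, 4, -5], [0, 0, -1]].
Solving (T + 3I)v = 0 gives the eigenspace spanned by (4, 8, 0).
With v₁ = 4, v = (4, 8, 0), so v₂ = 8.

8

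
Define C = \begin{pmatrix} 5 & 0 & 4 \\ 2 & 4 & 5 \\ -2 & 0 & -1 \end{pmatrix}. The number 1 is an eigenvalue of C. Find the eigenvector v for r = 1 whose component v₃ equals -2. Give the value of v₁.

C − 1I = [[4, 0, 4], [2, 3, 5], [-2, 0, -2]].
Solving (C − 1I)v = 0 gives the eigenspace spanned by (2, 2, -2).
With v₃ = -2, v = (2, 2, -2), so v₁ = 2.

2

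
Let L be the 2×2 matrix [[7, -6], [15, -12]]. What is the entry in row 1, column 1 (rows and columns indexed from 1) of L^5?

Characteristic polynomial: r^2 + 5r + 6 = (r + 2)(r + 3), so the eigenvalues are -3, -2.
r=-3: eigenvector (-3, -5).
r=-2: eigenvector (2, 3).
P = [[-3, 2], [-5, 3]], D = diag(-3, -2), P⁻¹ = [[3, -2], [5, -3]].
L⁵ = P·diag(-243, -32)·P⁻¹ = [[1867, -1266], [3165, -2142]].
The requested entry is 1867.

1867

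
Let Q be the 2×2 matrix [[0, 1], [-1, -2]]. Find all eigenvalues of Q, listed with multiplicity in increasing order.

-1, -1

Characteristic polynomial: p(μ) = μ^2 + 2μ + 1 = (μ + 1)^2.
Roots (with multiplicity): -1, -1.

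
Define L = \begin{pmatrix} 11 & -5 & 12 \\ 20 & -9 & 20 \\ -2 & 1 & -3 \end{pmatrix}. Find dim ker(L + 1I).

1

L + 1I = [[12, -5, 12], [20, -8, 20], [-2, 1, -2]].
This matrix has rank 2, so its null space has dimension 3 − 2 = 1.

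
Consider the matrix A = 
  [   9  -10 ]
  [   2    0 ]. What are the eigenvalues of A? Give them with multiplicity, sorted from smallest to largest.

Characteristic polynomial: p(s) = s^2 - 9s + 20 = (s - 5)(s - 4).
Roots (with multiplicity): 4, 5.

4, 5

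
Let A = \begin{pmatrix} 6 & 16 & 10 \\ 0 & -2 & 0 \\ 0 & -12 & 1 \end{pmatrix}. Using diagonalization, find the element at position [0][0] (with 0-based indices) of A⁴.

Characteristic polynomial: r^3 - 5r^2 - 8r + 12 = (r - 6)(r - 1)(r + 2), so the eigenvalues are -2, 1, 6.
r=1: eigenvector (-2, 0, 1).
r=-2: eigenvector (-7, 1, 4).
r=6: eigenvector (1, 0, 0).
P = [[-2, -7, 1], [0, 1, 0], [1, 4, 0]], D = diag(1, -2, 6), P⁻¹ = [[0, -4, 1], [0, 1, 0], [1, -1, 2]].
A⁴ = P·diag(1, 16, 1296)·P⁻¹ = [[1296, -1400, 2590], [0, 16, 0], [0, 60, 1]].
The requested entry is 1296.

1296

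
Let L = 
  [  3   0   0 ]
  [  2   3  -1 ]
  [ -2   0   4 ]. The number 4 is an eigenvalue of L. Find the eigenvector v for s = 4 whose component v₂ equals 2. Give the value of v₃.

L − 4I = [[-1, 0, 0], [2, -1, -1], [-2, 0, 0]].
Solving (L − 4I)v = 0 gives the eigenspace spanned by (0, 2, -2).
With v₂ = 2, v = (0, 2, -2), so v₃ = -2.

-2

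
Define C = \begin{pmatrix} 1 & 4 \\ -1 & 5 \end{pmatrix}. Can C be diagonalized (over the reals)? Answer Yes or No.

Characteristic polynomial: p(s) = s^2 - 6s + 9 = (s - 3)^2.
s = 3 has algebraic multiplicity 2; rank(C − 3I) = 1, so geometric multiplicity = 1.
Geometric multiplicity < algebraic multiplicity, so C is not diagonalizable.

No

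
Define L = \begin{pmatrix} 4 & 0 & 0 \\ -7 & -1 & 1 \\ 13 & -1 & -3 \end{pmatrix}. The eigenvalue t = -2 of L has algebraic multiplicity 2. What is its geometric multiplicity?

1

L + 2I = [[6, 0, 0], [-7, 1, 1], [13, -1, -1]].
This matrix has rank 2, so its null space has dimension 3 − 2 = 1.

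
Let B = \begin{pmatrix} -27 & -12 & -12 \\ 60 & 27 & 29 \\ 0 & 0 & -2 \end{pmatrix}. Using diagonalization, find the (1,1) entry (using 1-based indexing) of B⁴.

81

Characteristic polynomial: t^3 + 2t^2 - 9t - 18 = (t - 3)(t + 2)(t + 3), so the eigenvalues are -3, -2, 3.
t=-2: eigenvector (0, -1, 1).
t=3: eigenvector (-2, 5, 0).
t=-3: eigenvector (1, -2, 0).
P = [[0, -2, 1], [-1, 5, -2], [1, 0, 0]], D = diag(-2, 3, -3), P⁻¹ = [[0, 0, 1], [2, 1, 1], [5, 2, 2]].
B⁴ = P·diag(16, 81, 81)·P⁻¹ = [[81, 0, 0], [0, 81, 65], [0, 0, 16]].
The requested entry is 81.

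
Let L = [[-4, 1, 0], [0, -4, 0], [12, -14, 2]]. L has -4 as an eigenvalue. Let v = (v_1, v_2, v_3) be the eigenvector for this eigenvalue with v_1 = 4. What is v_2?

L + 4I = [[0, 1, 0], [0, 0, 0], [12, -14, 6]].
Solving (L + 4I)v = 0 gives the eigenspace spanned by (4, 0, -8).
With v_1 = 4, v = (4, 0, -8), so v_2 = 0.

0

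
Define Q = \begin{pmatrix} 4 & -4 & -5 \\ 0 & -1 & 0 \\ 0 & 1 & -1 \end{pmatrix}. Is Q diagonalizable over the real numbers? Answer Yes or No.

Characteristic polynomial: p(r) = r^3 - 2r^2 - 7r - 4 = (r - 4)(r + 1)^2.
r = -1 has algebraic multiplicity 2; rank(Q + 1I) = 2, so geometric multiplicity = 1.
Geometric multiplicity < algebraic multiplicity, so Q is not diagonalizable.

No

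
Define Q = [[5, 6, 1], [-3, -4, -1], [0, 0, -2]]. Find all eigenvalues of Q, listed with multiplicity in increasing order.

Characteristic polynomial: p(s) = s^3 + s^2 - 4s - 4 = (s - 2)(s + 1)(s + 2).
Roots (with multiplicity): -2, -1, 2.

-2, -1, 2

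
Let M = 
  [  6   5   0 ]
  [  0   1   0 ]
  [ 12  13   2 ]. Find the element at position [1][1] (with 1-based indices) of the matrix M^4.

1296

Characteristic polynomial: μ^3 - 9μ^2 + 20μ - 12 = (μ - 6)(μ - 2)(μ - 1), so the eigenvalues are 1, 2, 6.
μ=1: eigenvector (-1, 1, -1).
μ=2: eigenvector (0, 0, -1).
μ=6: eigenvector (1, 0, 3).
P = [[-1, 0, 1], [1, 0, 0], [-1, -1, 3]], D = diag(1, 2, 6), P⁻¹ = [[0, 1, 0], [3, 2, -1], [1, 1, 0]].
M⁴ = P·diag(1, 16, 1296)·P⁻¹ = [[1296, 1295, 0], [0, 1, 0], [3840, 3855, 16]].
The requested entry is 1296.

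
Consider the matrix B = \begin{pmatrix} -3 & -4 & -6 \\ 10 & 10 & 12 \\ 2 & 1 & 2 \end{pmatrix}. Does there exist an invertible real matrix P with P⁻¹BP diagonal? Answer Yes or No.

Characteristic polynomial: p(r) = r^3 - 9r^2 + 24r - 20 = (r - 5)(r - 2)^2.
r = 2 has algebraic multiplicity 2; rank(B − 2I) = 2, so geometric multiplicity = 1.
Geometric multiplicity < algebraic multiplicity, so B is not diagonalizable.

No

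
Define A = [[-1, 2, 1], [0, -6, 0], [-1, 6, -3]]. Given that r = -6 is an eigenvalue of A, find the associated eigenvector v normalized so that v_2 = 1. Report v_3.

A + 6I = [[5, 2, 1], [0, 0, 0], [-1, 6, 3]].
Solving (A + 6I)v = 0 gives the eigenspace spanned by (0, 1, -2).
With v_2 = 1, v = (0, 1, -2), so v_3 = -2.

-2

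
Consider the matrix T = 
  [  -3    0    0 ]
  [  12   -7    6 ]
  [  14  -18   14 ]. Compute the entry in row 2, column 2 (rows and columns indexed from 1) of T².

Characteristic polynomial: λ^3 - 4λ^2 - 11λ + 30 = (λ - 5)(λ - 2)(λ + 3), so the eigenvalues are -3, 2, 5.
λ=-3: eigenvector (1, -3, -4).
λ=5: eigenvector (0, 1, 2).
λ=2: eigenvector (0, -2, -3).
P = [[1, 0, 0], [-3, 1, -2], [-4, 2, -3]], D = diag(-3, 5, 2), P⁻¹ = [[1, 0, 0], [-1, -3, 2], [-2, -2, 1]].
T² = P·diag(9, 25, 4)·P⁻¹ = [[9, 0, 0], [-36, -59, 42], [-62, -126, 88]].
The requested entry is -59.

-59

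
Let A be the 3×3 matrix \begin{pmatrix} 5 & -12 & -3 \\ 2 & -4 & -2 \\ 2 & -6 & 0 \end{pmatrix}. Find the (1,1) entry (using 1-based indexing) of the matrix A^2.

-5

Characteristic polynomial: s^3 - s^2 - 2s = s(s - 2)(s + 1), so the eigenvalues are -1, 0, 2.
s=-1: eigenvector (-5, -2, -2).
s=0: eigenvector (3, 1, 1).
s=2: eigenvector (1, 0, 1).
P = [[-5, 3, 1], [-2, 1, 0], [-2, 1, 1]], D = diag(-1, 0, 2), P⁻¹ = [[1, -2, -1], [2, -3, -2], [0, -1, 1]].
A² = P·diag(1, 0, 4)·P⁻¹ = [[-5, 6, 9], [-2, 4, 2], [-2, 0, 6]].
The requested entry is -5.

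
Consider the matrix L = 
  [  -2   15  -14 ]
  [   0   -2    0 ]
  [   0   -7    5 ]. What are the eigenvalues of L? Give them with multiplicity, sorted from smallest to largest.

-2, -2, 5

Characteristic polynomial: p(t) = t^3 - t^2 - 16t - 20 = (t - 5)(t + 2)^2.
Roots (with multiplicity): -2, -2, 5.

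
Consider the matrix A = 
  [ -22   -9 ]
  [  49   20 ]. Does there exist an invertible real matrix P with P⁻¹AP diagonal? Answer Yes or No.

Characteristic polynomial: p(t) = t^2 + 2t + 1 = (t + 1)^2.
t = -1 has algebraic multiplicity 2; rank(A + 1I) = 1, so geometric multiplicity = 1.
Geometric multiplicity < algebraic multiplicity, so A is not diagonalizable.

No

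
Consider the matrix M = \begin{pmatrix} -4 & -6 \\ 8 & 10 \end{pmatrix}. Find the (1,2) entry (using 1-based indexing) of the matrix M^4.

-720

Characteristic polynomial: λ^2 - 6λ + 8 = (λ - 4)(λ - 2), so the eigenvalues are 2, 4.
λ=2: eigenvector (1, -1).
λ=4: eigenvector (-3, 4).
P = [[1, -3], [-1, 4]], D = diag(2, 4), P⁻¹ = [[4, 3], [1, 1]].
M⁴ = P·diag(16, 256)·P⁻¹ = [[-704, -720], [960, 976]].
The requested entry is -720.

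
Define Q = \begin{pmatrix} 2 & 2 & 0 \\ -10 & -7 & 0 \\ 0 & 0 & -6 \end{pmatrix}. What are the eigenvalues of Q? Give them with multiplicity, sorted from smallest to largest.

-6, -3, -2

Characteristic polynomial: p(s) = s^3 + 11s^2 + 36s + 36 = (s + 2)(s + 3)(s + 6).
Roots (with multiplicity): -6, -3, -2.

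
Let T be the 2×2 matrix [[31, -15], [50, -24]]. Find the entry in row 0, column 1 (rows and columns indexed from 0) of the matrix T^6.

Characteristic polynomial: s^2 - 7s + 6 = (s - 6)(s - 1), so the eigenvalues are 1, 6.
s=6: eigenvector (-3, -5).
s=1: eigenvector (1, 2).
P = [[-3, 1], [-5, 2]], D = diag(6, 1), P⁻¹ = [[-2, 1], [-5, 3]].
T⁶ = P·diag(46656, 1)·P⁻¹ = [[279931, -139965], [466550, -233274]].
The requested entry is -139965.

-139965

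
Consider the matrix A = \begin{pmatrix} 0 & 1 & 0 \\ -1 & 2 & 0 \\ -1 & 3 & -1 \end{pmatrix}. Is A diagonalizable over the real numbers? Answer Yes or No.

Characteristic polynomial: p(r) = r^3 - r^2 - r + 1 = (r - 1)^2(r + 1).
r = 1 has algebraic multiplicity 2; rank(A − 1I) = 2, so geometric multiplicity = 1.
Geometric multiplicity < algebraic multiplicity, so A is not diagonalizable.

No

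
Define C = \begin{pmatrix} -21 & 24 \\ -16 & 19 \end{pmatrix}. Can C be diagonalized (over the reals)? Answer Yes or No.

Characteristic polynomial: p(r) = r^2 + 2r - 15 = (r - 3)(r + 5).
All 2 eigenvalues are distinct, so C is diagonalizable.

Yes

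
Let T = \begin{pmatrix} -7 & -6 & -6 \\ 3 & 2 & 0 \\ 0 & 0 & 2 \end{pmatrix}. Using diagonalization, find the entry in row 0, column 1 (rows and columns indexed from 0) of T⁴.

510

Characteristic polynomial: s^3 + 3s^2 - 6s - 8 = (s - 2)(s + 1)(s + 4), so the eigenvalues are -4, -1, 2.
s=-1: eigenvector (1, -1, 0).
s=2: eigenvector (0, -1, 1).
s=-4: eigenvector (2, -1, 0).
P = [[1, 0, 2], [-1, -1, -1], [0, 1, 0]], D = diag(-1, 2, -4), P⁻¹ = [[-1, -2, -2], [0, 0, 1], [1, 1, 1]].
T⁴ = P·diag(1, 16, 256)·P⁻¹ = [[511, 510, 510], [-255, -254, -270], [0, 0, 16]].
The requested entry is 510.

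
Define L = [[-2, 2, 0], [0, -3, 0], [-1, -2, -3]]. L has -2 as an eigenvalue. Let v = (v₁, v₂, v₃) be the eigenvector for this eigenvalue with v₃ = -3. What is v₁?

L + 2I = [[0, 2, 0], [0, -1, 0], [-1, -2, -1]].
Solving (L + 2I)v = 0 gives the eigenspace spanned by (3, 0, -3).
With v₃ = -3, v = (3, 0, -3), so v₁ = 3.

3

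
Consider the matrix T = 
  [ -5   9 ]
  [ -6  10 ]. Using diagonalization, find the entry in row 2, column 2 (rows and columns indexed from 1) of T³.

190

Characteristic polynomial: r^2 - 5r + 4 = (r - 4)(r - 1), so the eigenvalues are 1, 4.
r=1: eigenvector (3, 2).
r=4: eigenvector (1, 1).
P = [[3, 1], [2, 1]], D = diag(1, 4), P⁻¹ = [[1, -1], [-2, 3]].
T³ = P·diag(1, 64)·P⁻¹ = [[-125, 189], [-126, 190]].
The requested entry is 190.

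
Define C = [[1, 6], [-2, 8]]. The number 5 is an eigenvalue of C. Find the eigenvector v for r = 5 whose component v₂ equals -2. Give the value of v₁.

-3

C − 5I = [[-4, 6], [-2, 3]].
Solving (C − 5I)v = 0 gives the eigenspace spanned by (-3, -2).
With v₂ = -2, v = (-3, -2), so v₁ = -3.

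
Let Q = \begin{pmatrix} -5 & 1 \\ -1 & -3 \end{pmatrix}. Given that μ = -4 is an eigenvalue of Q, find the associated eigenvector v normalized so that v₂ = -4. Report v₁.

-4

Q + 4I = [[-1, 1], [-1, 1]].
Solving (Q + 4I)v = 0 gives the eigenspace spanned by (-4, -4).
With v₂ = -4, v = (-4, -4), so v₁ = -4.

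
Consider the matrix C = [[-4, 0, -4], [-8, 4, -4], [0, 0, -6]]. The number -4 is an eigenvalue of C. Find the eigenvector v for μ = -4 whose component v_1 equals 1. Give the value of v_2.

C + 4I = [[0, 0, -4], [-8, 8, -4], [0, 0, -2]].
Solving (C + 4I)v = 0 gives the eigenspace spanned by (1, 1, 0).
With v_1 = 1, v = (1, 1, 0), so v_2 = 1.

1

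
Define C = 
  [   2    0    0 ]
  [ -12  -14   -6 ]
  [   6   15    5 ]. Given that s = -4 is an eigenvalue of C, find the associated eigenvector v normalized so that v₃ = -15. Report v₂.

9

C + 4I = [[6, 0, 0], [-12, -10, -6], [6, 15, 9]].
Solving (C + 4I)v = 0 gives the eigenspace spanned by (0, 9, -15).
With v₃ = -15, v = (0, 9, -15), so v₂ = 9.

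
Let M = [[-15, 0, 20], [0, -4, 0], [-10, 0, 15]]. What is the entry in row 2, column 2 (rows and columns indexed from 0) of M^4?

Characteristic polynomial: λ^3 + 4λ^2 - 25λ - 100 = (λ - 5)(λ + 4)(λ + 5), so the eigenvalues are -5, -4, 5.
λ=-5: eigenvector (2, 0, 1).
λ=-4: eigenvector (0, 1, 0).
λ=5: eigenvector (1, 0, 1).
P = [[2, 0, 1], [0, 1, 0], [1, 0, 1]], D = diag(-5, -4, 5), P⁻¹ = [[1, 0, -1], [0, 1, 0], [-1, 0, 2]].
M⁴ = P·diag(625, 256, 625)·P⁻¹ = [[625, 0, 0], [0, 256, 0], [0, 0, 625]].
The requested entry is 625.

625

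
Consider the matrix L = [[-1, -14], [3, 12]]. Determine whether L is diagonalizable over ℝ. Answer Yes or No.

Yes

Characteristic polynomial: p(μ) = μ^2 - 11μ + 30 = (μ - 6)(μ - 5).
All 2 eigenvalues are distinct, so L is diagonalizable.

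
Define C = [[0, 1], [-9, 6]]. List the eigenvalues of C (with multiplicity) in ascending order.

3, 3

Characteristic polynomial: p(t) = t^2 - 6t + 9 = (t - 3)^2.
Roots (with multiplicity): 3, 3.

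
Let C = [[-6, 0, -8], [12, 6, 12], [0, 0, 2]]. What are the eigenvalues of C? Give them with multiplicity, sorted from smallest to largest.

Characteristic polynomial: p(λ) = λ^3 - 2λ^2 - 36λ + 72 = (λ - 6)(λ - 2)(λ + 6).
Roots (with multiplicity): -6, 2, 6.

-6, 2, 6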